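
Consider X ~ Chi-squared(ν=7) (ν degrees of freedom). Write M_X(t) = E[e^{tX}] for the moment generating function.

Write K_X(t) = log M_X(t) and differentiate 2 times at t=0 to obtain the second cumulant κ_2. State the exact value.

κ_2 = D^2[K](0) = 14

M_X(t) = (1 - 2*t)^(-7/2)
K_X(t) = log M_X(t) = -7*log(1 - 2*t)/2
D^2[K](t) = 14/(4*t^2 - 4*t + 1)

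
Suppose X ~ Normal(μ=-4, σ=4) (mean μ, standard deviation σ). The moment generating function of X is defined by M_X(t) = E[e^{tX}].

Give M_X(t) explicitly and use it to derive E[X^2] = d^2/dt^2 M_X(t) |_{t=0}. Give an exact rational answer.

E[X^2] = D^2[M](0) = 32

M_X(t) = e^(8*t^2 - 4*t)
D^2[M](t) = (256*t^2*e^(8*t^2) - 128*t*e^(8*t^2) + 32*e^(8*t^2))*e^(-4*t)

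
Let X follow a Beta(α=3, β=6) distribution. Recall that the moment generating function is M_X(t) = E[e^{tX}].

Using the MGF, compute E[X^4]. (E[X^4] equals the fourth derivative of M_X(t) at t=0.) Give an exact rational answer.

E[X^4] = M^(4)(0) = 1/33

M_X(t) = ₁F₁(3; 9; t)
M^(4)(t) = ₁F₁(7; 13; t)/33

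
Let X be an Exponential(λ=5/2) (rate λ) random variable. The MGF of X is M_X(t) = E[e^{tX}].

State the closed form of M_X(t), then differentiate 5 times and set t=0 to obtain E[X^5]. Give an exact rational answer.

E[X^5] = d^5M/dt^5 |_{t=0} = 768/625

M_X(t) = 5/(2*(5/2 - t))
dM/dt = 10/(4*t^2 - 20*t + 25)
d^2M/dt^2 = -40/(8*t^3 - 60*t^2 + 150*t - 125)
d^3M/dt^3 = 240/(16*t^4 - 160*t^3 + 600*t^2 - 1000*t + 625)
d^4M/dt^4 = -1920/(32*t^5 - 400*t^4 + 2000*t^3 - 5000*t^2 + 6250*t - 3125)
d^5M/dt^5 = 19200/(64*t^6 - 960*t^5 + 6000*t^4 - 20000*t^3 + 37500*t^2 - 37500*t + 15625)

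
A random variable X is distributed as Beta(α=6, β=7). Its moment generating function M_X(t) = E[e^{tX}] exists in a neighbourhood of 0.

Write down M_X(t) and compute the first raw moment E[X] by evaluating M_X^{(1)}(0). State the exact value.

M_X(t) = ₁F₁(6; 13; t)
M^(1)(t) = 6*₁F₁(7; 14; t)/13

E[X] = M^(1)(0) = 6/13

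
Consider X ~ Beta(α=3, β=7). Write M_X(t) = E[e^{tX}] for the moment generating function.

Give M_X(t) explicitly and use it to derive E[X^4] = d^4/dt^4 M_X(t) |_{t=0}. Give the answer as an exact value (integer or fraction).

M_X(t) = ₁F₁(3; 10; t)
M^(4)(t) = 3*₁F₁(7; 14; t)/143

E[X^4] = M^(4)(0) = 3/143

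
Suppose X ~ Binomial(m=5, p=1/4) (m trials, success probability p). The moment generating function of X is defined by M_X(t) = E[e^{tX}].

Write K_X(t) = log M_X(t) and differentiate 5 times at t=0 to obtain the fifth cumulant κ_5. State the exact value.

M_X(t) = (e^(t)/4 + 3/4)^5
K_X(t) = log M_X(t) = 5*log(e^(t)/4 + 3/4)
K^(5)(t) = (-15*e^(4*t) + 495*e^(3*t) - 1485*e^(2*t) + 405*e^(t))/(e^(5*t) + 15*e^(4*t) + 90*e^(3*t) + 270*e^(2*t) + 405*e^(t) + 243)

κ_5 = K^(5)(0) = -75/128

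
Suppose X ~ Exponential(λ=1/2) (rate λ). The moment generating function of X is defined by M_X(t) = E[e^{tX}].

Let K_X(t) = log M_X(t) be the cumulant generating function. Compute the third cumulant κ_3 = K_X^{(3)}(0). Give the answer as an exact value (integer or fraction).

κ_3 = d^3K/dt^3 |_{t=0} = 16

M_X(t) = 1/(2*(1/2 - t))
K_X(t) = log M_X(t) = -log(1/2 - t) - log(2)
dK/dt = -2/(2*t - 1)
d^2K/dt^2 = 4/(4*t^2 - 4*t + 1)
d^3K/dt^3 = -16/(8*t^3 - 12*t^2 + 6*t - 1)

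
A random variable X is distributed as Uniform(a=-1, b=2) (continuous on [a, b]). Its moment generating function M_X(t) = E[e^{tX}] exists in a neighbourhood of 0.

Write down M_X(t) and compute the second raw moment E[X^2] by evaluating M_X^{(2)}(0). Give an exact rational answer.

M_X(t) = (e^(2*t) - e^(-t))/(3*t)
M′(t) = (2*t*e^(3*t) + t - e^(3*t) + 1)*e^(-t)/(3*t^2)
M′′(t) = (4*t^2*e^(3*t) - t^2 - 4*t*e^(3*t) - 2*t + 2*e^(3*t) - 2)*e^(-t)/(3*t^3)

E[X^2] = M′′(0) = 1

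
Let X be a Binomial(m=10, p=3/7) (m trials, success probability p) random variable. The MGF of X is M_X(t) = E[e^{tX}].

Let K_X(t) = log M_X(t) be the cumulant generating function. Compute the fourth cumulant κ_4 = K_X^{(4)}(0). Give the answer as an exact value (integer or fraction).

κ_4 = D^4[K](0) = -2760/2401

M_X(t) = (3*e^(t)/7 + 4/7)^10
K_X(t) = log M_X(t) = 10*log(3*e^(t)/7 + 4/7)
D^4[K](t) = (1080*e^(3*t) - 5760*e^(2*t) + 1920*e^(t))/(81*e^(4*t) + 432*e^(3*t) + 864*e^(2*t) + 768*e^(t) + 256)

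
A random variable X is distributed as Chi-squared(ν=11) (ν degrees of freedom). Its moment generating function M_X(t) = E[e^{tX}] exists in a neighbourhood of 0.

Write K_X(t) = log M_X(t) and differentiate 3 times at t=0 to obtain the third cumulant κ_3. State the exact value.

κ_3 = K′′′(0) = 88

M_X(t) = (1 - 2*t)^(-11/2)
K_X(t) = log M_X(t) = -11*log(1 - 2*t)/2
K′(t) = -11/(2*t - 1)
K′′(t) = 22/(4*t^2 - 4*t + 1)
K′′′(t) = -88/(8*t^3 - 12*t^2 + 6*t - 1)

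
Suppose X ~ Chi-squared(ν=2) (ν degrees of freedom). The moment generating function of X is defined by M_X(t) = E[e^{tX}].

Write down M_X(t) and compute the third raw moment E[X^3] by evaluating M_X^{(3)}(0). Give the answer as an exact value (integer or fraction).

E[X^3] = M^(3)(0) = 48

M_X(t) = 1/(1 - 2*t)
M^(3)(t) = 48/(16*t^4 - 32*t^3 + 24*t^2 - 8*t + 1)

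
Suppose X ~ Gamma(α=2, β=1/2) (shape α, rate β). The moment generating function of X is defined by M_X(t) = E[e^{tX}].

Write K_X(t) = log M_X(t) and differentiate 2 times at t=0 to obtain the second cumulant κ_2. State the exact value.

κ_2 = d^2K/dt^2 |_{t=0} = 8

M_X(t) = 1/(4*(1/2 - t)^2)
K_X(t) = log M_X(t) = -2*log(1/2 - t) - 2*log(2)
dK/dt = -4/(2*t - 1)
d^2K/dt^2 = 8/(4*t^2 - 4*t + 1)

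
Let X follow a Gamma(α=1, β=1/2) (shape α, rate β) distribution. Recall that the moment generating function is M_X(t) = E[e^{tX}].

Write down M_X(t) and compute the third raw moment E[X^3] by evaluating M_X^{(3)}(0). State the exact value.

E[X^3] = d^3M/dt^3 |_{t=0} = 48

M_X(t) = 1/(2*(1/2 - t))
dM/dt = 2/(4*t^2 - 4*t + 1)
d^2M/dt^2 = -8/(8*t^3 - 12*t^2 + 6*t - 1)
d^3M/dt^3 = 48/(16*t^4 - 32*t^3 + 24*t^2 - 8*t + 1)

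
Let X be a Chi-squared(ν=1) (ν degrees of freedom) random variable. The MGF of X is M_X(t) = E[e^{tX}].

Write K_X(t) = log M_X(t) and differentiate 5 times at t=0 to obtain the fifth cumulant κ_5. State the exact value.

κ_5 = K^(5)(0) = 384

M_X(t) = 1/√(1 - 2*t)
K_X(t) = log M_X(t) = -log(1 - 2*t)/2
K^(5)(t) = -384/(32*t^5 - 80*t^4 + 80*t^3 - 40*t^2 + 10*t - 1)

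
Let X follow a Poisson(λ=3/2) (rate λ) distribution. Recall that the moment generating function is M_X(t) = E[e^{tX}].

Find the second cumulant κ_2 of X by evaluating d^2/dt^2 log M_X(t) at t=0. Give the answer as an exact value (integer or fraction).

M_X(t) = e^(3*e^(t)/2 - 3/2)
K_X(t) = log M_X(t) = 3*e^(t)/2 - 3/2
D^2[K](t) = 3*e^(t)/2

κ_2 = D^2[K](0) = 3/2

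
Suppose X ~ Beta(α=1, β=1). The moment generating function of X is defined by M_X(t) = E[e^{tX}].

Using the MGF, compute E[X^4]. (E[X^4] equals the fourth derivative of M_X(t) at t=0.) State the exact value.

E[X^4] = M′′′′(0) = 1/5

M_X(t) = ₁F₁(1; 2; t)
M′(t) = ₁F₁(2; 3; t)/2
M′′(t) = ₁F₁(3; 4; t)/3
M′′′(t) = ₁F₁(4; 5; t)/4
M′′′′(t) = ₁F₁(5; 6; t)/5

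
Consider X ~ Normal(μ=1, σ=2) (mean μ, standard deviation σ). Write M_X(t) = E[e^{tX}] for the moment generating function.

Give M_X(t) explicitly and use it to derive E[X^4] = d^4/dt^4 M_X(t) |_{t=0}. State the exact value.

E[X^4] = D^4[M](0) = 73

M_X(t) = e^(2*t^2 + t)
D^4[M](t) = 256*t^4*e^(t)*e^(2*t^2) + 256*t^3*e^(t)*e^(2*t^2) + 480*t^2*e^(t)*e^(2*t^2) + 208*t*e^(t)*e^(2*t^2) + 73*e^(t)*e^(2*t^2)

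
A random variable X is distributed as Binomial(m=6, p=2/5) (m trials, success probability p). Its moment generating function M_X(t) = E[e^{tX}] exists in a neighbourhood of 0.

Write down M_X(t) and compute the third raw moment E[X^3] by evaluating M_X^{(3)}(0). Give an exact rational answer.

E[X^3] = d^3M/dt^3 |_{t=0} = 612/25

M_X(t) = (2*e^(t)/5 + 3/5)^6
dM/dt = 384*e^(6*t)/15625 + 576*e^(5*t)/3125 + 1728*e^(4*t)/3125 + 2592*e^(3*t)/3125 + 1944*e^(2*t)/3125 + 2916*e^(t)/15625
d^2M/dt^2 = 2304*e^(6*t)/15625 + 576*e^(5*t)/625 + 6912*e^(4*t)/3125 + 7776*e^(3*t)/3125 + 3888*e^(2*t)/3125 + 2916*e^(t)/15625
d^3M/dt^3 = 13824*e^(6*t)/15625 + 576*e^(5*t)/125 + 27648*e^(4*t)/3125 + 23328*e^(3*t)/3125 + 7776*e^(2*t)/3125 + 2916*e^(t)/15625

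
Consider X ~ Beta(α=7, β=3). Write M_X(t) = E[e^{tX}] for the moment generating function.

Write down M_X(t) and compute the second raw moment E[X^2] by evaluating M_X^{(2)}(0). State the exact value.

M_X(t) = ₁F₁(7; 10; t)
M′(t) = 7*₁F₁(8; 11; t)/10
M′′(t) = 28*₁F₁(9; 12; t)/55

E[X^2] = M′′(0) = 28/55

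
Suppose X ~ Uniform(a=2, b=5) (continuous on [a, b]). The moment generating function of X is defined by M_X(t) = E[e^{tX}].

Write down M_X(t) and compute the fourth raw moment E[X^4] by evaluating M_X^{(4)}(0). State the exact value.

M_X(t) = (e^(5*t) - e^(2*t))/(3*t)
dM/dt = (5*t*e^(5*t) - 2*t*e^(2*t) - e^(5*t) + e^(2*t))/(3*t^2)
d^2M/dt^2 = (25*t^2*e^(5*t) - 4*t^2*e^(2*t) - 10*t*e^(5*t) + 4*t*e^(2*t) + 2*e^(5*t) - 2*e^(2*t))/(3*t^3)
d^3M/dt^3 = (125*t^3*e^(5*t) - 8*t^3*e^(2*t) - 75*t^2*e^(5*t) + 12*t^2*e^(2*t) + 30*t*e^(5*t) - 12*t*e^(2*t) - 6*e^(5*t) + 6*e^(2*t))/(3*t^4)

E[X^4] = d^4M/dt^4 |_{t=0} = 1031/5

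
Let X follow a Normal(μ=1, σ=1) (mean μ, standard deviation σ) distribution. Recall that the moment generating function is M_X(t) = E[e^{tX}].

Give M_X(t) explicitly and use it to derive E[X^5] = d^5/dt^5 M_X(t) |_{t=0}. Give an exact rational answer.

E[X^5] = D^5[M](0) = 26

M_X(t) = e^(t^2/2 + t)
D^5[M](t) = t^5*e^(t)*e^(t^2/2) + 5*t^4*e^(t)*e^(t^2/2) + 20*t^3*e^(t)*e^(t^2/2) + 40*t^2*e^(t)*e^(t^2/2) + 50*t*e^(t)*e^(t^2/2) + 26*e^(t)*e^(t^2/2)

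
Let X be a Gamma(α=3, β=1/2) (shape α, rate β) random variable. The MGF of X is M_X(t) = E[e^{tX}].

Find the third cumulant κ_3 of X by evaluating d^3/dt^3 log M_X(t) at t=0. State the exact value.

κ_3 = K^(3)(0) = 48

M_X(t) = 1/(8*(1/2 - t)^3)
K_X(t) = log M_X(t) = -3*log(1/2 - t) - 3*log(2)
K^(3)(t) = -48/(8*t^3 - 12*t^2 + 6*t - 1)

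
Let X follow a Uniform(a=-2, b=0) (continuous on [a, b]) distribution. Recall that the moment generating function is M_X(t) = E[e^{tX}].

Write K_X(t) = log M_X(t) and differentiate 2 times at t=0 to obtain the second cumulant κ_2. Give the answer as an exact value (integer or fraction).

κ_2 = d^2K/dt^2 |_{t=0} = 1/3

M_X(t) = (1 - e^(-2*t))/(2*t)
K_X(t) = log M_X(t) = -log(t) + log(1 - e^(-2*t)) - log(2)
dK/dt = (2*t - e^(2*t) + 1)/(t*e^(2*t) - t)
d^2K/dt^2 = (-4*t^2*e^(2*t) + e^(4*t) - 2*e^(2*t) + 1)/(t^2*e^(4*t) - 2*t^2*e^(2*t) + t^2)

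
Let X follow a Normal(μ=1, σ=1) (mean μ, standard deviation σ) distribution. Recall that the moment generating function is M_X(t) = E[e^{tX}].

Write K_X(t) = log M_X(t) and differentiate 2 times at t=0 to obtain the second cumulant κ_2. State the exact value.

κ_2 = D^2[K](0) = 1

M_X(t) = e^(t^2/2 + t)
K_X(t) = log M_X(t) = t^2/2 + t
D^2[K](t) = 1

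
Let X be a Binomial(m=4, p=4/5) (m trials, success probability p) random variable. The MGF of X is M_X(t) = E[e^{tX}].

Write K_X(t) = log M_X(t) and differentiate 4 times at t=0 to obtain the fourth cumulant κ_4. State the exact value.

M_X(t) = (4*e^(t)/5 + 1/5)^4
K_X(t) = log M_X(t) = 4*log(4*e^(t)/5 + 1/5)
K′(t) = 16*e^(t)/(4*e^(t) + 1)
K′′(t) = 16*e^(t)/(16*e^(2*t) + 8*e^(t) + 1)
K′′′(t) = (-64*e^(2*t) + 16*e^(t))/(64*e^(3*t) + 48*e^(2*t) + 12*e^(t) + 1)
K′′′′(t) = (256*e^(3*t) - 256*e^(2*t) + 16*e^(t))/(256*e^(4*t) + 256*e^(3*t) + 96*e^(2*t) + 16*e^(t) + 1)

κ_4 = K′′′′(0) = 16/625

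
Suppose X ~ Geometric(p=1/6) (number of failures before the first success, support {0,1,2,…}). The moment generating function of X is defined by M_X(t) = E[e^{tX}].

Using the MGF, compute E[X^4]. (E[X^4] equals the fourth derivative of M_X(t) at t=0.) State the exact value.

M_X(t) = 1/(6*(1 - 5*e^(t)/6))
M′(t) = 5*e^(t)/(25*e^(2*t) - 60*e^(t) + 36)
M′′(t) = (-25*e^(2*t) - 30*e^(t))/(125*e^(3*t) - 450*e^(2*t) + 540*e^(t) - 216)
M′′′(t) = (125*e^(3*t) + 600*e^(2*t) + 180*e^(t))/(625*e^(4*t) - 3000*e^(3*t) + 5400*e^(2*t) - 4320*e^(t) + 1296)
M′′′′(t) = (-625*e^(4*t) - 8250*e^(3*t) - 9900*e^(2*t) - 1080*e^(t))/(3125*e^(5*t) - 18750*e^(4*t) + 45000*e^(3*t) - 54000*e^(2*t) + 32400*e^(t) - 7776)

E[X^4] = M′′′′(0) = 19855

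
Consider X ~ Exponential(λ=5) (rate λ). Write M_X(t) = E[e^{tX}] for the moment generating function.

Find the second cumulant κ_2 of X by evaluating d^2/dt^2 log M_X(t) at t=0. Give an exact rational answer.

M_X(t) = 5/(5 - t)
K_X(t) = log M_X(t) = -log(5 - t) + log(5)
dK/dt = -1/(t - 5)
d^2K/dt^2 = 1/(t^2 - 10*t + 25)

κ_2 = d^2K/dt^2 |_{t=0} = 1/25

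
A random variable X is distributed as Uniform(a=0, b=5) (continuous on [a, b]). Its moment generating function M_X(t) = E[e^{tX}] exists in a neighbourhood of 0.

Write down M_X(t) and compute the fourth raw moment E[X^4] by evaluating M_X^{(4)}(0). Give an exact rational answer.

E[X^4] = M′′′′(0) = 125

M_X(t) = (e^(5*t) - 1)/(5*t)
M′(t) = (5*t*e^(5*t) - e^(5*t) + 1)/(5*t^2)
M′′(t) = (25*t^2*e^(5*t) - 10*t*e^(5*t) + 2*e^(5*t) - 2)/(5*t^3)
M′′′(t) = (125*t^3*e^(5*t) - 75*t^2*e^(5*t) + 30*t*e^(5*t) - 6*e^(5*t) + 6)/(5*t^4)
M′′′′(t) = (625*t^4*e^(5*t) - 500*t^3*e^(5*t) + 300*t^2*e^(5*t) - 120*t*e^(5*t) + 24*e^(5*t) - 24)/(5*t^5)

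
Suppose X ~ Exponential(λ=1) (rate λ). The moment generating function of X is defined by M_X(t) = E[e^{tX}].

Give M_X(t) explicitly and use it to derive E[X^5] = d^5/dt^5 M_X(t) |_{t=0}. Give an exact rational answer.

M_X(t) = 1/(1 - t)
M^(5)(t) = 120/(t^6 - 6*t^5 + 15*t^4 - 20*t^3 + 15*t^2 - 6*t + 1)

E[X^5] = M^(5)(0) = 120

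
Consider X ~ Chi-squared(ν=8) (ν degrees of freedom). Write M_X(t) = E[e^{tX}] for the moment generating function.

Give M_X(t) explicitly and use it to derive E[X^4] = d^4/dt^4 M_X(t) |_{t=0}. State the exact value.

E[X^4] = D^4[M](0) = 13440

M_X(t) = (1 - 2*t)^(-4)
D^4[M](t) = 13440/(256*t^8 - 1024*t^7 + 1792*t^6 - 1792*t^5 + 1120*t^4 - 448*t^3 + 112*t^2 - 16*t + 1)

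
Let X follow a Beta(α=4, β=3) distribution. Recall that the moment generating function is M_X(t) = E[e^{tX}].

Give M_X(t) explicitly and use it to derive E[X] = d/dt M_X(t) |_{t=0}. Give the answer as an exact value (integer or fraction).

E[X] = M^(1)(0) = 4/7

M_X(t) = ₁F₁(4; 7; t)
M^(1)(t) = 4*₁F₁(5; 8; t)/7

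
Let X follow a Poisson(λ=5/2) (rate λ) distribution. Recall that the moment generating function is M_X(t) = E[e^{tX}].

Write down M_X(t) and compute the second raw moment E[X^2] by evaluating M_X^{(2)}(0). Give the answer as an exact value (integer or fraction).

E[X^2] = D^2[M](0) = 35/4

M_X(t) = e^(5*e^(t)/2 - 5/2)
D^2[M](t) = (25*e^(2*t)*e^(5*e^(t)/2) + 10*e^(t)*e^(5*e^(t)/2))*e^(-5/2)/4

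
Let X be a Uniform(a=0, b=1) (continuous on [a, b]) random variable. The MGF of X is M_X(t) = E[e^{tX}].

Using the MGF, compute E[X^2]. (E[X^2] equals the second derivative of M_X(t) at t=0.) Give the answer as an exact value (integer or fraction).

M_X(t) = (e^(t) - 1)/t
D^2[M](t) = (t^2*e^(t) - 2*t*e^(t) + 2*e^(t) - 2)/t^3

E[X^2] = D^2[M](0) = 1/3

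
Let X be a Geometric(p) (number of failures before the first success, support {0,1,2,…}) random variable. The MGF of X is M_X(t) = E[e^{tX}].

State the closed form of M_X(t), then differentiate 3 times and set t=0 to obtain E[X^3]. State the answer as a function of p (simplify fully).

M_X(t) = p/(-(1 - p)*e^(t) + 1)

E[X^3] = M^(3)(0) = -1 + 7/p - 12/p^2 + 6/p^3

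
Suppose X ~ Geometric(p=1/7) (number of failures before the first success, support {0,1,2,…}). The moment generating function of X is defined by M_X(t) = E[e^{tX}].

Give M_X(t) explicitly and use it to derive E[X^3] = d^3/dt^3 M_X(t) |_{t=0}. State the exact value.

M_X(t) = 1/(7*(1 - 6*e^(t)/7))
dM/dt = 6*e^(t)/(36*e^(2*t) - 84*e^(t) + 49)
d^2M/dt^2 = (-36*e^(2*t) - 42*e^(t))/(216*e^(3*t) - 756*e^(2*t) + 882*e^(t) - 343)
d^3M/dt^3 = (216*e^(3*t) + 1008*e^(2*t) + 294*e^(t))/(1296*e^(4*t) - 6048*e^(3*t) + 10584*e^(2*t) - 8232*e^(t) + 2401)

E[X^3] = d^3M/dt^3 |_{t=0} = 1518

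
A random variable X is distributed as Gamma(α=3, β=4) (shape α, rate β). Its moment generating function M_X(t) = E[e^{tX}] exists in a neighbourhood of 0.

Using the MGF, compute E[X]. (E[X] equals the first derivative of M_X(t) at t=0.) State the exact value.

M_X(t) = 64/(4 - t)^3
dM/dt = 192/(t^4 - 16*t^3 + 96*t^2 - 256*t + 256)

E[X] = dM/dt |_{t=0} = 3/4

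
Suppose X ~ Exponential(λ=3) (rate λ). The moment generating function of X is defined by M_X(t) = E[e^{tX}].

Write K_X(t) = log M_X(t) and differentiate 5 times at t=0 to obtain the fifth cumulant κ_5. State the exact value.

κ_5 = D^5[K](0) = 8/81

M_X(t) = 3/(3 - t)
K_X(t) = log M_X(t) = -log(3 - t) + log(3)
D^5[K](t) = -24/(t^5 - 15*t^4 + 90*t^3 - 270*t^2 + 405*t - 243)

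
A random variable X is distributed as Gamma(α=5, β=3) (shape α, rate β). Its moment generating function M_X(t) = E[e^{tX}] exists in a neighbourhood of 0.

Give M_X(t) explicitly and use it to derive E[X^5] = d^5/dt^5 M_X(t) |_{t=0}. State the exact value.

M_X(t) = 243/(3 - t)^5
D^5[M](t) = 3674160/(t^10 - 30*t^9 + 405*t^8 - 3240*t^7 + 17010*t^6 - 61236*t^5 + 153090*t^4 - 262440*t^3 + 295245*t^2 - 196830*t + 59049)

E[X^5] = D^5[M](0) = 560/9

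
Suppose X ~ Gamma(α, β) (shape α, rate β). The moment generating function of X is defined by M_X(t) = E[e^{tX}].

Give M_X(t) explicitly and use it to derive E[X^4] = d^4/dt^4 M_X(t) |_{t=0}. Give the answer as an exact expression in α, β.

E[X^4] = D^4[M](0) = α*(α^3 + 6*α^2 + 11*α + 6)/β^4

M_X(t) = (β/(β - t))^α
D^4[M](t) = (α^4*β^α*(1/(β - t))^α + 6*α^3*β^α*(1/(β - t))^α + 11*α^2*β^α*(1/(β - t))^α + 6*α*β^α*(1/(β - t))^α)/(β^4 - 4*β^3*t + 6*β^2*t^2 - 4*β*t^3 + t^4)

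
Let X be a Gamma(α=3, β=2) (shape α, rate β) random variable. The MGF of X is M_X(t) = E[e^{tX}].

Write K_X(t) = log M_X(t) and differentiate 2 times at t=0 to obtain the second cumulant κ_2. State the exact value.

κ_2 = K′′(0) = 3/4

M_X(t) = 8/(2 - t)^3
K_X(t) = log M_X(t) = -3*log(2 - t) + 3*log(2)
K′(t) = -3/(t - 2)
K′′(t) = 3/(t^2 - 4*t + 4)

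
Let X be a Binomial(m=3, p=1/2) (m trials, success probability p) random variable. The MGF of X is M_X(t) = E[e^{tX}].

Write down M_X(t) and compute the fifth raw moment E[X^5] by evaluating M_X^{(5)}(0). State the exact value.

M_X(t) = (e^(t)/2 + 1/2)^3
dM/dt = 3*e^(3*t)/8 + 3*e^(2*t)/4 + 3*e^(t)/8
d^2M/dt^2 = 9*e^(3*t)/8 + 3*e^(2*t)/2 + 3*e^(t)/8
d^3M/dt^3 = 27*e^(3*t)/8 + 3*e^(2*t) + 3*e^(t)/8
d^4M/dt^4 = 81*e^(3*t)/8 + 6*e^(2*t) + 3*e^(t)/8
d^5M/dt^5 = 243*e^(3*t)/8 + 12*e^(2*t) + 3*e^(t)/8

E[X^5] = d^5M/dt^5 |_{t=0} = 171/4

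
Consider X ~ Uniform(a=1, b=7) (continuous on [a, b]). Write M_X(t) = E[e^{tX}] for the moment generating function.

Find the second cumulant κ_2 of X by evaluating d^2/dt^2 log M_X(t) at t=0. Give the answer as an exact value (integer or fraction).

M_X(t) = (e^(7*t) - e^(t))/(6*t)
K_X(t) = log M_X(t) = -log(t) + log(e^(7*t) - e^(t)) - log(6)
K′(t) = (7*t*e^(6*t) - t - e^(6*t) + 1)/(t*e^(6*t) - t)
K′′(t) = (-36*t^2*e^(6*t) + e^(12*t) - 2*e^(6*t) + 1)/(t^2*e^(12*t) - 2*t^2*e^(6*t) + t^2)

κ_2 = K′′(0) = 3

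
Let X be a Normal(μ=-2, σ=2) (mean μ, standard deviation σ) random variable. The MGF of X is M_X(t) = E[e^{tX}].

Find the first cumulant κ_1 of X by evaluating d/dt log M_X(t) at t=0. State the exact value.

κ_1 = dK/dt |_{t=0} = -2

M_X(t) = e^(2*t^2 - 2*t)
K_X(t) = log M_X(t) = 2*t^2 - 2*t
dK/dt = 4*t - 2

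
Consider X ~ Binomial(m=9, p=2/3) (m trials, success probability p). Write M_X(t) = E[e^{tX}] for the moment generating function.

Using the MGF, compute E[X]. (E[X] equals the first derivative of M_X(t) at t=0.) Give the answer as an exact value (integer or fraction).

E[X] = dM/dt |_{t=0} = 6

M_X(t) = (2*e^(t)/3 + 1/3)^9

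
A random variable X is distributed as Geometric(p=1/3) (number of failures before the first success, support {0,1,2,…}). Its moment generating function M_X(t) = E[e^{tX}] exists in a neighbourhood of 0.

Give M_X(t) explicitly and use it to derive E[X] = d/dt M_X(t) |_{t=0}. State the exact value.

E[X] = D[M](0) = 2

M_X(t) = 1/(3*(1 - 2*e^(t)/3))
D[M](t) = 2*e^(t)/(4*e^(2*t) - 12*e^(t) + 9)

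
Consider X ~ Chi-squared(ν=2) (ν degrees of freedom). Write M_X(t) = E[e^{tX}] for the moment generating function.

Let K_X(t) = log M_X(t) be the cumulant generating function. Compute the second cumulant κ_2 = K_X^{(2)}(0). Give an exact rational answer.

M_X(t) = 1/(1 - 2*t)
K_X(t) = log M_X(t) = -log(1 - 2*t)
K′(t) = -2/(2*t - 1)
K′′(t) = 4/(4*t^2 - 4*t + 1)

κ_2 = K′′(0) = 4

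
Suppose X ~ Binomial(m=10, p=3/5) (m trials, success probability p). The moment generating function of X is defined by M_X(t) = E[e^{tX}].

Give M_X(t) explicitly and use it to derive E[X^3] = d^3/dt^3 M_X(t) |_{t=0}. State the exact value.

M_X(t) = (3*e^(t)/5 + 2/5)^10

E[X^3] = D^3[M](0) = 6468/25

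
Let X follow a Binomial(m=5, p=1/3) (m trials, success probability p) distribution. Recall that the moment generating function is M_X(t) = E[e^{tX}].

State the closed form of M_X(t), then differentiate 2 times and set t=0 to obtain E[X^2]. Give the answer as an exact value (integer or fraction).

E[X^2] = d^2M/dt^2 |_{t=0} = 35/9

M_X(t) = (e^(t)/3 + 2/3)^5
dM/dt = 5*e^(5*t)/243 + 40*e^(4*t)/243 + 40*e^(3*t)/81 + 160*e^(2*t)/243 + 80*e^(t)/243
d^2M/dt^2 = 25*e^(5*t)/243 + 160*e^(4*t)/243 + 40*e^(3*t)/27 + 320*e^(2*t)/243 + 80*e^(t)/243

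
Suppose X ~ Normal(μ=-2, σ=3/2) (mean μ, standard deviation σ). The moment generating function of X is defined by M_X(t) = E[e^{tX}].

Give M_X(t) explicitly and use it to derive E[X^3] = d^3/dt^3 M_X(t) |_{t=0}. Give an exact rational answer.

E[X^3] = M′′′(0) = -43/2

M_X(t) = e^(9*t^2/8 - 2*t)
M′(t) = 9*t*e^(-2*t)*e^(9*t^2/8)/4 - 2*e^(-2*t)*e^(9*t^2/8)
M′′(t) = (81*t^2*e^(9*t^2/8) - 144*t*e^(9*t^2/8) + 100*e^(9*t^2/8))*e^(-2*t)/16
M′′′(t) = (729*t^3*e^(9*t^2/8) - 1944*t^2*e^(9*t^2/8) + 2700*t*e^(9*t^2/8) - 1376*e^(9*t^2/8))*e^(-2*t)/64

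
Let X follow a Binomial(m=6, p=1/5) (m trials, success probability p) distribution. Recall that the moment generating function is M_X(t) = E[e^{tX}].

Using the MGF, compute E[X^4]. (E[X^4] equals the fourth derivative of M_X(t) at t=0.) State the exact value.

E[X^4] = M′′′′(0) = 1992/125

M_X(t) = (e^(t)/5 + 4/5)^6
M′(t) = 6*e^(6*t)/15625 + 24*e^(5*t)/3125 + 192*e^(4*t)/3125 + 768*e^(3*t)/3125 + 1536*e^(2*t)/3125 + 6144*e^(t)/15625
M′′(t) = 36*e^(6*t)/15625 + 24*e^(5*t)/625 + 768*e^(4*t)/3125 + 2304*e^(3*t)/3125 + 3072*e^(2*t)/3125 + 6144*e^(t)/15625
M′′′(t) = 216*e^(6*t)/15625 + 24*e^(5*t)/125 + 3072*e^(4*t)/3125 + 6912*e^(3*t)/3125 + 6144*e^(2*t)/3125 + 6144*e^(t)/15625
M′′′′(t) = 1296*e^(6*t)/15625 + 24*e^(5*t)/25 + 12288*e^(4*t)/3125 + 20736*e^(3*t)/3125 + 12288*e^(2*t)/3125 + 6144*e^(t)/15625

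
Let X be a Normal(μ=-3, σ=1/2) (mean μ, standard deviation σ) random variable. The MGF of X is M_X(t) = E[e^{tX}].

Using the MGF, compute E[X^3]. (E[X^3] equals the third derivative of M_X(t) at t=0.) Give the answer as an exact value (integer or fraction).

E[X^3] = d^3M/dt^3 |_{t=0} = -117/4

M_X(t) = e^(t^2/8 - 3*t)
dM/dt = t*e^(-3*t)*e^(t^2/8)/4 - 3*e^(-3*t)*e^(t^2/8)
d^2M/dt^2 = (t^2*e^(t^2/8) - 24*t*e^(t^2/8) + 148*e^(t^2/8))*e^(-3*t)/16
d^3M/dt^3 = (t^3*e^(t^2/8) - 36*t^2*e^(t^2/8) + 444*t*e^(t^2/8) - 1872*e^(t^2/8))*e^(-3*t)/64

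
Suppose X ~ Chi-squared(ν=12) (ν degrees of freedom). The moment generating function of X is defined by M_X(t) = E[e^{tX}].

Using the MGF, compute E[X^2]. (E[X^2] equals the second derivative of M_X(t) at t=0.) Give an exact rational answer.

E[X^2] = d^2M/dt^2 |_{t=0} = 168

M_X(t) = (1 - 2*t)^(-6)
dM/dt = -12/(128*t^7 - 448*t^6 + 672*t^5 - 560*t^4 + 280*t^3 - 84*t^2 + 14*t - 1)
d^2M/dt^2 = 168/(256*t^8 - 1024*t^7 + 1792*t^6 - 1792*t^5 + 1120*t^4 - 448*t^3 + 112*t^2 - 16*t + 1)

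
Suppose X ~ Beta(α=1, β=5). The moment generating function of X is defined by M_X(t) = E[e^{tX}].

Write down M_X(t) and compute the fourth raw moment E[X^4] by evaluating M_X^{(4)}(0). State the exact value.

E[X^4] = M^(4)(0) = 1/126

M_X(t) = ₁F₁(1; 6; t)
M^(4)(t) = ₁F₁(5; 10; t)/126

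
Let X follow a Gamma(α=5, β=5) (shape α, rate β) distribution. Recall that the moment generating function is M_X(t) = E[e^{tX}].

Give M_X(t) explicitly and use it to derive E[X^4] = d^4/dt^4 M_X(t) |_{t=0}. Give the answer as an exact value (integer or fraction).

M_X(t) = 3125/(5 - t)^5
M^(4)(t) = -5250000/(t^9 - 45*t^8 + 900*t^7 - 10500*t^6 + 78750*t^5 - 393750*t^4 + 1312500*t^3 - 2812500*t^2 + 3515625*t - 1953125)

E[X^4] = M^(4)(0) = 336/125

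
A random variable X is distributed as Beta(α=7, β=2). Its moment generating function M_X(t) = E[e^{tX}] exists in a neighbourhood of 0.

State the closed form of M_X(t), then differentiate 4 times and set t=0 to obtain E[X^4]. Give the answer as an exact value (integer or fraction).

M_X(t) = ₁F₁(7; 9; t)
D^4[M](t) = 14*₁F₁(11; 13; t)/33

E[X^4] = D^4[M](0) = 14/33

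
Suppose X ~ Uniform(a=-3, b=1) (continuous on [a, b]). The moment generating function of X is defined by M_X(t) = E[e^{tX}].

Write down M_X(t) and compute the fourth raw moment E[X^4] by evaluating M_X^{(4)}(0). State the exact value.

M_X(t) = (e^(t) - e^(-3*t))/(4*t)
D^4[M](t) = (t^4*e^(4*t) - 81*t^4 - 4*t^3*e^(4*t) - 108*t^3 + 12*t^2*e^(4*t) - 108*t^2 - 24*t*e^(4*t) - 72*t + 24*e^(4*t) - 24)*e^(-3*t)/(4*t^5)

E[X^4] = D^4[M](0) = 61/5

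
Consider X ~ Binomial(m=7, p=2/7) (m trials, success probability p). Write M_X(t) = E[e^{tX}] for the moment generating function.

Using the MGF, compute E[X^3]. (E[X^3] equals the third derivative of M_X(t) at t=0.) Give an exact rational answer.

E[X^3] = D^3[M](0) = 842/49

M_X(t) = (2*e^(t)/7 + 5/7)^7
D^3[M](t) = 128*e^(7*t)/2401 + 69120*e^(6*t)/117649 + 300000*e^(5*t)/117649 + 640000*e^(4*t)/117649 + 675000*e^(3*t)/117649 + 300000*e^(2*t)/117649 + 31250*e^(t)/117649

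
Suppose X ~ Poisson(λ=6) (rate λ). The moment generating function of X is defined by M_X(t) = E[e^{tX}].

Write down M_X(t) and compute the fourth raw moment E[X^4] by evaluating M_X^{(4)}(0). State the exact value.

E[X^4] = d^4M/dt^4 |_{t=0} = 2850

M_X(t) = e^(6*e^(t) - 6)
dM/dt = 6*e^(-6)*e^(t)*e^(6*e^(t))
d^2M/dt^2 = (36*e^(2*t)*e^(6*e^(t)) + 6*e^(t)*e^(6*e^(t)))*e^(-6)
d^3M/dt^3 = (216*e^(3*t)*e^(6*e^(t)) + 108*e^(2*t)*e^(6*e^(t)) + 6*e^(t)*e^(6*e^(t)))*e^(-6)
d^4M/dt^4 = (1296*e^(4*t)*e^(6*e^(t)) + 1296*e^(3*t)*e^(6*e^(t)) + 252*e^(2*t)*e^(6*e^(t)) + 6*e^(t)*e^(6*e^(t)))*e^(-6)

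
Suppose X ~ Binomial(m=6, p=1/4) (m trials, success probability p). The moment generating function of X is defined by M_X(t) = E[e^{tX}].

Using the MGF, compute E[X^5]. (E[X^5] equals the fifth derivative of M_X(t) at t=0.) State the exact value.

M_X(t) = (e^(t)/4 + 3/4)^6
dM/dt = 3*e^(6*t)/2048 + 45*e^(5*t)/2048 + 135*e^(4*t)/1024 + 405*e^(3*t)/1024 + 1215*e^(2*t)/2048 + 729*e^(t)/2048
d^2M/dt^2 = 9*e^(6*t)/1024 + 225*e^(5*t)/2048 + 135*e^(4*t)/256 + 1215*e^(3*t)/1024 + 1215*e^(2*t)/1024 + 729*e^(t)/2048
d^3M/dt^3 = 27*e^(6*t)/512 + 1125*e^(5*t)/2048 + 135*e^(4*t)/64 + 3645*e^(3*t)/1024 + 1215*e^(2*t)/512 + 729*e^(t)/2048
d^4M/dt^4 = 81*e^(6*t)/256 + 5625*e^(5*t)/2048 + 135*e^(4*t)/16 + 10935*e^(3*t)/1024 + 1215*e^(2*t)/256 + 729*e^(t)/2048
d^5M/dt^5 = 243*e^(6*t)/128 + 28125*e^(5*t)/2048 + 135*e^(4*t)/4 + 32805*e^(3*t)/1024 + 1215*e^(2*t)/128 + 729*e^(t)/2048

E[X^5] = d^5M/dt^5 |_{t=0} = 5841/64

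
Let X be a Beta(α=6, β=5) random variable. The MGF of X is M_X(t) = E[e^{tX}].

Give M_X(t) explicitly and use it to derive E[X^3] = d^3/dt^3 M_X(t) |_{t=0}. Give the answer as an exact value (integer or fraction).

M_X(t) = ₁F₁(6; 11; t)
dM/dt = 6*₁F₁(7; 12; t)/11
d^2M/dt^2 = 7*₁F₁(8; 13; t)/22
d^3M/dt^3 = 28*₁F₁(9; 14; t)/143

E[X^3] = d^3M/dt^3 |_{t=0} = 28/143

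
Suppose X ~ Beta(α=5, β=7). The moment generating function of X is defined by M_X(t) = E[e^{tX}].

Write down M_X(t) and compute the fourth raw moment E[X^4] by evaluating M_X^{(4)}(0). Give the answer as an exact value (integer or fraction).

E[X^4] = M^(4)(0) = 2/39

M_X(t) = ₁F₁(5; 12; t)
M^(4)(t) = 2*₁F₁(9; 16; t)/39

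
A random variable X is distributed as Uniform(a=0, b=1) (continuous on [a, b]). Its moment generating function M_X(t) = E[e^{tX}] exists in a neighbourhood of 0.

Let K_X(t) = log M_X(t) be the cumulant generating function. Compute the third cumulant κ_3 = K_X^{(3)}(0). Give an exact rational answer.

M_X(t) = (e^(t) - 1)/t
K_X(t) = log M_X(t) = -log(t) + log(e^(t) - 1)
D^3[K](t) = (t^3*e^(2*t) + t^3*e^(t) - 2*e^(3*t) + 6*e^(2*t) - 6*e^(t) + 2)/(t^3*e^(3*t) - 3*t^3*e^(2*t) + 3*t^3*e^(t) - t^3)

κ_3 = D^3[K](0) = 0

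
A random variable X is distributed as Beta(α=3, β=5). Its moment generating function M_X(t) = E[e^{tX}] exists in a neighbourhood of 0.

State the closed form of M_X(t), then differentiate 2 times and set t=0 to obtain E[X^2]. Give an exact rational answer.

M_X(t) = ₁F₁(3; 8; t)
D^2[M](t) = ₁F₁(5; 10; t)/6

E[X^2] = D^2[M](0) = 1/6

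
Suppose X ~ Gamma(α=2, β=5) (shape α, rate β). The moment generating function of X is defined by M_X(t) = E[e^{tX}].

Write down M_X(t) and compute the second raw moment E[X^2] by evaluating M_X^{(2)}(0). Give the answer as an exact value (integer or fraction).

E[X^2] = D^2[M](0) = 6/25

M_X(t) = 25/(5 - t)^2
D^2[M](t) = 150/(t^4 - 20*t^3 + 150*t^2 - 500*t + 625)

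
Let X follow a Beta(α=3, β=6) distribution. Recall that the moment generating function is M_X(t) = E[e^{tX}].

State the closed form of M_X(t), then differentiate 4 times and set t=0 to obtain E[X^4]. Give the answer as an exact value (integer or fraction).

M_X(t) = ₁F₁(3; 9; t)
M′(t) = ₁F₁(4; 10; t)/3
M′′(t) = 2*₁F₁(5; 11; t)/15
M′′′(t) = 2*₁F₁(6; 12; t)/33
M′′′′(t) = ₁F₁(7; 13; t)/33

E[X^4] = M′′′′(0) = 1/33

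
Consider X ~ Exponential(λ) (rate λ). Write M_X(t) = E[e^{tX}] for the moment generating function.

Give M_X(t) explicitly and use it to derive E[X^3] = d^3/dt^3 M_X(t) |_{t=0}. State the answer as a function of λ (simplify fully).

E[X^3] = M′′′(0) = 6/λ^3

M_X(t) = λ/(λ - t)
M′(t) = λ/(λ^2 - 2*λ*t + t^2)
M′′(t) = -2*λ/(-λ^3 + 3*λ^2*t - 3*λ*t^2 + t^3)
M′′′(t) = 6*λ/(λ^4 - 4*λ^3*t + 6*λ^2*t^2 - 4*λ*t^3 + t^4)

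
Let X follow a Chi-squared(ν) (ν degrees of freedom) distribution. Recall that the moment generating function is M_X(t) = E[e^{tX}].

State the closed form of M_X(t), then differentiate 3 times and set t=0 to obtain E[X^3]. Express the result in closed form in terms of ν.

E[X^3] = M′′′(0) = ν*(ν^2 + 6*ν + 8)

M_X(t) = (1 - 2*t)^(-ν/2)
M′(t) = -ν/(2*t*(1 - 2*t)^(ν/2) - (1 - 2*t)^(ν/2))
M′′(t) = (ν^2 + 2*ν)/(4*t^2*(1 - 2*t)^(ν/2) - 4*t*(1 - 2*t)^(ν/2) + (1 - 2*t)^(ν/2))
M′′′(t) = (-ν^3 - 6*ν^2 - 8*ν)/(8*t^3*(1 - 2*t)^(ν/2) - 12*t^2*(1 - 2*t)^(ν/2) + 6*t*(1 - 2*t)^(ν/2) - (1 - 2*t)^(ν/2))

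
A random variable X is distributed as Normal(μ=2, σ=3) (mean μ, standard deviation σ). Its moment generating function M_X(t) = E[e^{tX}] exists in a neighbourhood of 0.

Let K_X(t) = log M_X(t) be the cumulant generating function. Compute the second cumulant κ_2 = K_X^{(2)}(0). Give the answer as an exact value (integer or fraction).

M_X(t) = e^(9*t^2/2 + 2*t)
K_X(t) = log M_X(t) = 9*t^2/2 + 2*t
K′(t) = 9*t + 2
K′′(t) = 9

κ_2 = K′′(0) = 9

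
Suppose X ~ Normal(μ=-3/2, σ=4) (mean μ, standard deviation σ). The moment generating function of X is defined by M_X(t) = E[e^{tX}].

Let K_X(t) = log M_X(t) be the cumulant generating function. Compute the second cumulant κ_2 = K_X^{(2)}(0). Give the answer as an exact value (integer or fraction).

M_X(t) = e^(8*t^2 - 3*t/2)
K_X(t) = log M_X(t) = 8*t^2 - 3*t/2
D^2[K](t) = 16

κ_2 = D^2[K](0) = 16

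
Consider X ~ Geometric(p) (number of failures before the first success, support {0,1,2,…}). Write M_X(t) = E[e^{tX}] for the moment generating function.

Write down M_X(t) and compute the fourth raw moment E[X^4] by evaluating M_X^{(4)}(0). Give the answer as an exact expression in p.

M_X(t) = p/(-(1 - p)*e^(t) + 1)
dM/dt = (-p^2*e^(t) + p*e^(t))/(p^2*e^(2*t) - 2*p*e^(2*t) + 2*p*e^(t) + e^(2*t) - 2*e^(t) + 1)

E[X^4] = d^4M/dt^4 |_{t=0} = 1 - 15/p + 50/p^2 - 60/p^3 + 24/p^4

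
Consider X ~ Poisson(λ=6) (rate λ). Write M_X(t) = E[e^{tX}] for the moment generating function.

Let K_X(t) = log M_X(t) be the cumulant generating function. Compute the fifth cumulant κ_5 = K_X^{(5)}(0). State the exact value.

κ_5 = K′′′′′(0) = 6

M_X(t) = e^(6*e^(t) - 6)
K_X(t) = log M_X(t) = 6*e^(t) - 6
K′(t) = 6*e^(t)
K′′(t) = 6*e^(t)
K′′′(t) = 6*e^(t)
K′′′′(t) = 6*e^(t)
K′′′′′(t) = 6*e^(t)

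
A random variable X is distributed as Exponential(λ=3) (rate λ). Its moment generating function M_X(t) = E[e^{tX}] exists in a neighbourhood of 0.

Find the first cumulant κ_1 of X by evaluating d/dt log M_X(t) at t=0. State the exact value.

M_X(t) = 3/(3 - t)
K_X(t) = log M_X(t) = -log(3 - t) + log(3)
K^(1)(t) = -1/(t - 3)

κ_1 = K^(1)(0) = 1/3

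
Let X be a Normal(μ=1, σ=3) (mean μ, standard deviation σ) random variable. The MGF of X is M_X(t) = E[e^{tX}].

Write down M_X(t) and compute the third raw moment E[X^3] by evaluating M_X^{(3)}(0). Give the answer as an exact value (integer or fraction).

E[X^3] = M^(3)(0) = 28

M_X(t) = e^(9*t^2/2 + t)
M^(3)(t) = 729*t^3*e^(t)*e^(9*t^2/2) + 243*t^2*e^(t)*e^(9*t^2/2) + 270*t*e^(t)*e^(9*t^2/2) + 28*e^(t)*e^(9*t^2/2)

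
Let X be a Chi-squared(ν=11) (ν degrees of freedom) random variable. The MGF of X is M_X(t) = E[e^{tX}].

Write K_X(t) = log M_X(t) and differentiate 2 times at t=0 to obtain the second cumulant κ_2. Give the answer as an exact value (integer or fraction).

κ_2 = K^(2)(0) = 22

M_X(t) = (1 - 2*t)^(-11/2)
K_X(t) = log M_X(t) = -11*log(1 - 2*t)/2
K^(2)(t) = 22/(4*t^2 - 4*t + 1)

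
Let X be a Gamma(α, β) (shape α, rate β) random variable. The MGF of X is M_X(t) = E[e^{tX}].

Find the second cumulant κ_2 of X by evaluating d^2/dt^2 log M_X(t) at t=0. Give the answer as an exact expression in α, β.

M_X(t) = (β/(β - t))^α
K_X(t) = log M_X(t) = α*(log(β) - log(β - t))
D^2[K](t) = α/(β^2 - 2*β*t + t^2)

κ_2 = D^2[K](0) = α/β^2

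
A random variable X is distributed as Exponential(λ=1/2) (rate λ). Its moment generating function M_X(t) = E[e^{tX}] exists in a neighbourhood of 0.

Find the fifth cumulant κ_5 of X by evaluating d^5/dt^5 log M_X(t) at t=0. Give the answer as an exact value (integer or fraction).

κ_5 = d^5K/dt^5 |_{t=0} = 768

M_X(t) = 1/(2*(1/2 - t))
K_X(t) = log M_X(t) = -log(1/2 - t) - log(2)
dK/dt = -2/(2*t - 1)
d^2K/dt^2 = 4/(4*t^2 - 4*t + 1)
d^3K/dt^3 = -16/(8*t^3 - 12*t^2 + 6*t - 1)
d^4K/dt^4 = 96/(16*t^4 - 32*t^3 + 24*t^2 - 8*t + 1)
d^5K/dt^5 = -768/(32*t^5 - 80*t^4 + 80*t^3 - 40*t^2 + 10*t - 1)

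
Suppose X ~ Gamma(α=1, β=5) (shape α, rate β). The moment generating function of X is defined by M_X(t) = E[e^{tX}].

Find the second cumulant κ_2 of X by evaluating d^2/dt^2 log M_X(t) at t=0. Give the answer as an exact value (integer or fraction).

κ_2 = D^2[K](0) = 1/25

M_X(t) = 5/(5 - t)
K_X(t) = log M_X(t) = -log(5 - t) + log(5)
D^2[K](t) = 1/(t^2 - 10*t + 25)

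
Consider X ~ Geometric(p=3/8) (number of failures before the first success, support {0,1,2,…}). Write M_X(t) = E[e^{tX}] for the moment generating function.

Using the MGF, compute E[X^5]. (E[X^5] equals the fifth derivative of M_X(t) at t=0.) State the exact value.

M_X(t) = 3/(8*(1 - 5*e^(t)/8))

E[X^5] = M^(5)(0) = 338135/81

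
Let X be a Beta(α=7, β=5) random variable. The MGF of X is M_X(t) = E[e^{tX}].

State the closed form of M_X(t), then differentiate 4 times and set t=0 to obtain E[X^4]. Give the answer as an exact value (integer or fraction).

E[X^4] = M^(4)(0) = 2/13

M_X(t) = ₁F₁(7; 12; t)
M^(4)(t) = 2*₁F₁(11; 16; t)/13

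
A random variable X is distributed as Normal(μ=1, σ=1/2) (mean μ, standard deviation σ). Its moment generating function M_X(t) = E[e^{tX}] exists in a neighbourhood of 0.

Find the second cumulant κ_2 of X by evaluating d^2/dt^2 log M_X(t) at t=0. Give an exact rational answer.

M_X(t) = e^(t^2/8 + t)
K_X(t) = log M_X(t) = t^2/8 + t
dK/dt = t/4 + 1
d^2K/dt^2 = 1/4

κ_2 = d^2K/dt^2 |_{t=0} = 1/4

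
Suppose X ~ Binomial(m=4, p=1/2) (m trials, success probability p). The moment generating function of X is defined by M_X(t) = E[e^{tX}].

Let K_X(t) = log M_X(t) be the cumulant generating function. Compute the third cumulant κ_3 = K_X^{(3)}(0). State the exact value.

M_X(t) = (e^(t)/2 + 1/2)^4
K_X(t) = log M_X(t) = 4*log(e^(t)/2 + 1/2)
dK/dt = 4*e^(t)/(e^(t) + 1)
d^2K/dt^2 = 4*e^(t)/(e^(2*t) + 2*e^(t) + 1)
d^3K/dt^3 = (-4*e^(2*t) + 4*e^(t))/(e^(3*t) + 3*e^(2*t) + 3*e^(t) + 1)

κ_3 = d^3K/dt^3 |_{t=0} = 0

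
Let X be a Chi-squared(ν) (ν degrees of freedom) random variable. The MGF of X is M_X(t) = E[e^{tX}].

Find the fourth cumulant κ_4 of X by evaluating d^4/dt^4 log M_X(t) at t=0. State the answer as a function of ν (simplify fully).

κ_4 = K′′′′(0) = 48*ν

M_X(t) = (1 - 2*t)^(-ν/2)
K_X(t) = log M_X(t) = -ν*log(1 - 2*t)/2
K′(t) = -ν/(2*t - 1)
K′′(t) = 2*ν/(4*t^2 - 4*t + 1)
K′′′(t) = -8*ν/(8*t^3 - 12*t^2 + 6*t - 1)
K′′′′(t) = 48*ν/(16*t^4 - 32*t^3 + 24*t^2 - 8*t + 1)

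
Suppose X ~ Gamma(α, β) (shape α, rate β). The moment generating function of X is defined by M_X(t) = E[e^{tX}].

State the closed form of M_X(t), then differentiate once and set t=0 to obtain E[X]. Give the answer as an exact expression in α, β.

E[X] = M′(0) = α/β

M_X(t) = (β/(β - t))^α
M′(t) = -α*β^α*(1/(β - t))^α/(-β + t)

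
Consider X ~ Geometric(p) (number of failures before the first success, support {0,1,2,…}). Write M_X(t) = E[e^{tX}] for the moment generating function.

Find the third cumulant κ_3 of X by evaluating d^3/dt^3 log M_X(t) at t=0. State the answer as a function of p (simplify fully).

κ_3 = K^(3)(0) = (p^2 - 3*p + 2)/p^3

M_X(t) = p/(-(1 - p)*e^(t) + 1)
K_X(t) = log M_X(t) = log(p) - log(-(1 - p)*e^(t) + 1)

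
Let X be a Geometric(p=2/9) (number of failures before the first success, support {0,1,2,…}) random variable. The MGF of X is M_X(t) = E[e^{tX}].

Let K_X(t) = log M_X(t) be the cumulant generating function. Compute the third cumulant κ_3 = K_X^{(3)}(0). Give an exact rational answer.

κ_3 = D^3[K](0) = 126

M_X(t) = 2/(9*(1 - 7*e^(t)/9))
K_X(t) = log M_X(t) = -log(1 - 7*e^(t)/9) - 2*log(3) + log(2)
D^3[K](t) = (-441*e^(2*t) - 567*e^(t))/(343*e^(3*t) - 1323*e^(2*t) + 1701*e^(t) - 729)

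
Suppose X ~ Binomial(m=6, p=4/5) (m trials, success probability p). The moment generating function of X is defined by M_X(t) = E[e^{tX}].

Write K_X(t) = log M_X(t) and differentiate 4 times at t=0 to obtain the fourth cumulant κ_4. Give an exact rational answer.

κ_4 = D^4[K](0) = 24/625

M_X(t) = (4*e^(t)/5 + 1/5)^6
K_X(t) = log M_X(t) = 6*log(4*e^(t)/5 + 1/5)
D^4[K](t) = (384*e^(3*t) - 384*e^(2*t) + 24*e^(t))/(256*e^(4*t) + 256*e^(3*t) + 96*e^(2*t) + 16*e^(t) + 1)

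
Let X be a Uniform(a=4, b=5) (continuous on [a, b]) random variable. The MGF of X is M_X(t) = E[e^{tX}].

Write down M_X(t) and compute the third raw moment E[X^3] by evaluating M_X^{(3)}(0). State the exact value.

E[X^3] = M^(3)(0) = 369/4

M_X(t) = (e^(5*t) - e^(4*t))/t
M^(3)(t) = (125*t^3*e^(5*t) - 64*t^3*e^(4*t) - 75*t^2*e^(5*t) + 48*t^2*e^(4*t) + 30*t*e^(5*t) - 24*t*e^(4*t) - 6*e^(5*t) + 6*e^(4*t))/t^4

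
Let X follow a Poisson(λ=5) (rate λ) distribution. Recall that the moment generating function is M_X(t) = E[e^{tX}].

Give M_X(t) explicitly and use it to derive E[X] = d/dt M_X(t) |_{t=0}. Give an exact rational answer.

E[X] = D[M](0) = 5

M_X(t) = e^(5*e^(t) - 5)
D[M](t) = 5*e^(-5)*e^(t)*e^(5*e^(t))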